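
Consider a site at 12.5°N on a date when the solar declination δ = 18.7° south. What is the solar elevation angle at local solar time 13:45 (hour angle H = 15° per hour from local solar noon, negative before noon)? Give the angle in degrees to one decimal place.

49.5°

Hour angle H = 15° × (13.75 − 12) = 26.25°.
cos θ_z = sin(12.5°) sin(-18.7°) + cos(12.5°) cos(-18.7°) cos(26.25°) = -0.0694 + 0.8294 = 0.7600.
θ_z = arccos(0.7600) = 40.54°, so the elevation is 90° − 40.54° = 49.46°.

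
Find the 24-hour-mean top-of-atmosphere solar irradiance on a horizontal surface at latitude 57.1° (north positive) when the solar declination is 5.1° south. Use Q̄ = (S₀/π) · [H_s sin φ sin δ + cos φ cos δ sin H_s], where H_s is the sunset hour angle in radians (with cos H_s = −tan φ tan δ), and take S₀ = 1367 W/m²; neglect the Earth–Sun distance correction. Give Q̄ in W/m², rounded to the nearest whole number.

187 W/m²

−tan φ tan δ = −(1.5458)(-0.0892) = 0.1379; H_s = arccos(0.1379) = 82.07°. In radians, H_s = 1.4324.
H_s sin φ sin δ = 1.4324 × 0.8396 × -0.0889 = -0.1069.
cos φ cos δ sin H_s = 0.5432 × 0.9960 × 0.9904 = 0.5358.
Q̄ = (1367/π) × (-0.1069 + 0.5358) = 435.13 × 0.4289 = 186.63 W/m².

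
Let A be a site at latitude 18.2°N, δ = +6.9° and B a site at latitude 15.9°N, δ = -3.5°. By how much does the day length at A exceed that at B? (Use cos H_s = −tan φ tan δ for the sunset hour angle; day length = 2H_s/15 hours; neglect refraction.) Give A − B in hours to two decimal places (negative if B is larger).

+0.44 h

A: H_s = arccos(−tan 18.2° · tan 6.9°) = 92.28°, so 2H_s/15 = 12.3040 h.
B: H_s = arccos(−tan 15.9° · tan -3.5°) = 89.00°, so 2H_s/15 = 11.8667 h.
A − B = 12.3040 − 11.8667 = 0.4373 h.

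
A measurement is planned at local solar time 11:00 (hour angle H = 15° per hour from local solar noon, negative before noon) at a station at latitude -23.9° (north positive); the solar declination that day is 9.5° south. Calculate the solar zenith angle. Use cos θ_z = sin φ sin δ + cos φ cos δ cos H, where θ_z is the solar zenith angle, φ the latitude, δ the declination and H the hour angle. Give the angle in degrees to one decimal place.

Hour angle H = 15° × (11 − 12) = -15.00°.
cos θ_z = sin φ sin δ + cos φ cos δ cos H = (-0.4051)(-0.1650) + (0.9143)(0.9863)(0.9659) = 0.9379.
θ_z = arccos(0.9379) = 20.30°.

20.3°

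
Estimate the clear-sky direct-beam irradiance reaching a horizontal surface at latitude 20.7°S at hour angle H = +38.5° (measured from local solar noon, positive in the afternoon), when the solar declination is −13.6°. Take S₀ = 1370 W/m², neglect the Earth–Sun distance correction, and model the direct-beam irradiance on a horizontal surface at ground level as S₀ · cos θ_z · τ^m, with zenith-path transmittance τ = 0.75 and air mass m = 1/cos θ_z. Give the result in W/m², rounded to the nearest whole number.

cos θ_z = sin(-20.7°) sin(-13.6°) + cos(-20.7°) cos(-13.6°) cos(38.50°) = 0.0831 + 0.7116 = 0.7947.
Air mass m = 1/cos θ_z = 1/0.7947 = 1.258; τ^m = 0.75^1.258 = 0.6963.
Surface direct beam = 1370 × 0.7947 × 0.6963 = 758.09 W/m².

758 W/m²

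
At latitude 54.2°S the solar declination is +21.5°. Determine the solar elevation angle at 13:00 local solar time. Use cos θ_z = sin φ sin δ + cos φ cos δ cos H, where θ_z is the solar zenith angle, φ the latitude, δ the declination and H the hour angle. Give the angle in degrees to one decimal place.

Hour angle H = 15° × (13 − 12) = 15.00°.
cos θ_z = sin(-54.2°) sin(21.5°) + cos(-54.2°) cos(21.5°) cos(15.00°) = -0.2973 + 0.5257 = 0.2284.
θ_z = arccos(0.2284) = 76.80°, so the elevation is 90° − 76.80° = 13.20°.

13.2°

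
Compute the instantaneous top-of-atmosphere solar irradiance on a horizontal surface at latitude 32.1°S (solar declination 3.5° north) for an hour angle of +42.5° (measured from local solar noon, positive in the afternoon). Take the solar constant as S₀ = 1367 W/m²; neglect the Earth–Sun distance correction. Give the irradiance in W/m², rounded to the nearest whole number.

808 W/m²

With φ = -32.1°, δ = 3.5°, H = 42.50°: sin φ sin δ = -0.0324, cos φ cos δ cos H = 0.6234, so cos θ_z = 0.5910.
Top-of-atmosphere irradiance = S₀ cos θ_z = 1367 × 0.5910 = 807.90 W/m².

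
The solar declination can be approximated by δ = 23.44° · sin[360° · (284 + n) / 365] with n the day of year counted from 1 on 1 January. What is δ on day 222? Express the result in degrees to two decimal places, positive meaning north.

360 × (284 + 222) / 365 = 499.068°; sin(499.068°) = 0.6552.
δ = 23.44 × 0.6552 = 15.358° ≈ +15.36°.

+15.36°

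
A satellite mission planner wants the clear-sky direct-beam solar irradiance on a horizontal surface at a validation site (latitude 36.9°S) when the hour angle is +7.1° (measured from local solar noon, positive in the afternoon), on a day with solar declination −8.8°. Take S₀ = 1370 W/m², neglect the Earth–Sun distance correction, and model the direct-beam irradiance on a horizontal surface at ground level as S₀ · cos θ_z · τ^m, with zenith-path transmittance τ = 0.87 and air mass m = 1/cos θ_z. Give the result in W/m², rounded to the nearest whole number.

cos θ_z = sin φ sin δ + cos φ cos δ cos H = (-0.6004)(-0.1530) + (0.7997)(0.9882)(0.9923) = 0.8760.
Air mass m = 1/cos θ_z = 1/0.8760 = 1.142; τ^m = 0.87^1.142 = 0.8530.
Surface direct beam = 1370 × 0.8760 × 0.8530 = 1023.70 W/m².

1024 W/m²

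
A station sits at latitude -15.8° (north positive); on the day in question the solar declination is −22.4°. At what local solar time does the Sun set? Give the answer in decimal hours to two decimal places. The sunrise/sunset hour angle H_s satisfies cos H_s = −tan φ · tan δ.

18.45 h

−tan φ tan δ = −(-0.2830)(-0.4122) = -0.1167; H_s = arccos(-0.1167) = 96.70°.
Sunset is at 12 + H_s/15 = 12 + 6.447 = 18.447 h local solar time.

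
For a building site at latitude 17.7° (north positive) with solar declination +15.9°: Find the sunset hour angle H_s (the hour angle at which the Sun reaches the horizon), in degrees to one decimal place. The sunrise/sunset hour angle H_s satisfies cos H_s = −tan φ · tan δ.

−tan φ tan δ = −(0.3191)(0.2849) = -0.0909; H_s = arccos(-0.0909) = 95.22°.

95.2°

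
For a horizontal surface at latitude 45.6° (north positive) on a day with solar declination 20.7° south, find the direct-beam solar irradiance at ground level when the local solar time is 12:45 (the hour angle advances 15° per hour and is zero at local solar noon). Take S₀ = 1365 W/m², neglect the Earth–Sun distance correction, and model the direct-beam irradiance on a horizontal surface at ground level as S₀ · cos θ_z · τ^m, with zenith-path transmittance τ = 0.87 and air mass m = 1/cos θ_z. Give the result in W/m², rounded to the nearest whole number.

Hour angle H = 15° × (12.75 − 12) = 11.25°.
cos θ_z = sin(45.6°) sin(-20.7°) + cos(45.6°) cos(-20.7°) cos(11.25°) = -0.2525 + 0.6419 = 0.3894.
Air mass m = 1/cos θ_z = 1/0.3894 = 2.568; τ^m = 0.87^2.568 = 0.6993.
Surface direct beam = 1365 × 0.3894 × 0.6993 = 371.70 W/m².

372 W/m²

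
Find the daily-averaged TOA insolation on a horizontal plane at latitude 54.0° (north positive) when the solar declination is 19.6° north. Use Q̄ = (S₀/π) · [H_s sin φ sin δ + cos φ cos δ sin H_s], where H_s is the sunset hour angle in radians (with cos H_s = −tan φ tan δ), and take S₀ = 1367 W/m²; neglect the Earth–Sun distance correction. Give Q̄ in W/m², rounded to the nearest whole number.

cos H_s = −tan(54.0°) · tan(19.6°) = -0.4901, so H_s = arccos(-0.4901) = 119.35°. In radians, H_s = 2.0831.
H_s sin φ sin δ = 2.0831 × 0.8090 × 0.3355 = 0.5654.
cos φ cos δ sin H_s = 0.5878 × 0.9421 × 0.8716 = 0.4827.
Q̄ = (1367/π) × (0.5654 + 0.4827) = 435.13 × 1.0481 = 456.06 W/m².

456 W/m²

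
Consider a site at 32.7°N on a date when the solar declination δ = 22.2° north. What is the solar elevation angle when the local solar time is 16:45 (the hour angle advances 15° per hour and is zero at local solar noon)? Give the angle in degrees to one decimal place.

Hour angle H = 15° × (16.75 − 12) = 71.25°.
cos θ_z = sin(32.7°) sin(22.2°) + cos(32.7°) cos(22.2°) cos(71.25°) = 0.2041 + 0.2504 = 0.4545.
θ_z = arccos(0.4545) = 62.97°, so the elevation is 90° − 62.97° = 27.03°.

27.0°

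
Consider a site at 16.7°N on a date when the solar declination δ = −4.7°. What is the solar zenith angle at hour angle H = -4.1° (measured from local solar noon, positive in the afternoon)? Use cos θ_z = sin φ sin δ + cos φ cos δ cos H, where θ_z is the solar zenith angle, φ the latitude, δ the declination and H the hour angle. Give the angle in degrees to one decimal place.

cos θ_z = sin(16.7°) sin(-4.7°) + cos(16.7°) cos(-4.7°) cos(-4.10°) = -0.0235 + 0.9522 = 0.9287.
θ_z = arccos(0.9287) = 21.77°.

21.8°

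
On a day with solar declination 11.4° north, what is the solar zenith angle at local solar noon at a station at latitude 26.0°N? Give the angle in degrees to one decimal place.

At local solar noon the hour angle is zero, so the zenith angle is |φ − δ| = |26.0° − (11.4°)| = 14.6°.

14.6°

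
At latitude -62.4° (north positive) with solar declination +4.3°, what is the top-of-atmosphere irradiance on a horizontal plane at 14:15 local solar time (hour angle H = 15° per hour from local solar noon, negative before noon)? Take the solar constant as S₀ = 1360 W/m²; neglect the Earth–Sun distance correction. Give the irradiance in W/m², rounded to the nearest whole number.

Hour angle H = 15° × (14.25 − 12) = 33.75°.
cos θ_z = sin(-62.4°) sin(4.3°) + cos(-62.4°) cos(4.3°) cos(33.75°) = -0.0664 + 0.3841 = 0.3177.
Top-of-atmosphere irradiance = S₀ cos θ_z = 1360 × 0.3177 = 432.07 W/m².

432 W/m²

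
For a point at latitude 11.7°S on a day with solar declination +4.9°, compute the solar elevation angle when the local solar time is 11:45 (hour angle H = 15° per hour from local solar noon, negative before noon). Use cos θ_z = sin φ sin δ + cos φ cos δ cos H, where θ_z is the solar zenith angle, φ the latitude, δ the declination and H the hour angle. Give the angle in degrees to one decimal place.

73.0°

Hour angle H = 15° × (11.75 − 12) = -3.75°.
With φ = -11.7°, δ = 4.9°, H = -3.75°: sin φ sin δ = -0.0173, cos φ cos δ cos H = 0.9736, so cos θ_z = 0.9563.
θ_z = arccos(0.9563) = 17.00°, so the elevation is 90° − 17.00° = 73.00°.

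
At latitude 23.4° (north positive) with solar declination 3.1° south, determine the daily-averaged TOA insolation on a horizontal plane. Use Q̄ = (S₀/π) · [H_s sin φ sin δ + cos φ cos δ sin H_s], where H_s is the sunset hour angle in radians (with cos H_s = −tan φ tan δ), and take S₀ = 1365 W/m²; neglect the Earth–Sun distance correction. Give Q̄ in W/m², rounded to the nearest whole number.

The sunset hour angle satisfies cos H_s = −tan φ tan δ = 0.0234, giving H_s = 88.66°. In radians, H_s = 1.5474.
H_s sin φ sin δ = 1.5474 × 0.3971 × -0.0541 = -0.0332.
cos φ cos δ sin H_s = 0.9178 × 0.9985 × 0.9997 = 0.9161.
Q̄ = (1365/π) × (-0.0332 + 0.9161) = 434.49 × 0.8829 = 383.61 W/m².

384 W/m²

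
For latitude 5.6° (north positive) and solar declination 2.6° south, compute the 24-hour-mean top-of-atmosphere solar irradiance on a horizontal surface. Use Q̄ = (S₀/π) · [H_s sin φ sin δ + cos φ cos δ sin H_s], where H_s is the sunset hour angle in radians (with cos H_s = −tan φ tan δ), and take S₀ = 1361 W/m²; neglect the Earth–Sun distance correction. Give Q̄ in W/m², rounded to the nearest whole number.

The sunset hour angle satisfies cos H_s = −tan φ tan δ = 0.0045, giving H_s = 89.74°. In radians, H_s = 1.5663.
H_s sin φ sin δ = 1.5663 × 0.0976 × -0.0454 = -0.0069.
cos φ cos δ sin H_s = 0.9952 × 0.9990 × 1.0000 = 0.9942.
Q̄ = (1361/π) × (-0.0069 + 0.9942) = 433.22 × 0.9873 = 427.72 W/m².

428 W/m²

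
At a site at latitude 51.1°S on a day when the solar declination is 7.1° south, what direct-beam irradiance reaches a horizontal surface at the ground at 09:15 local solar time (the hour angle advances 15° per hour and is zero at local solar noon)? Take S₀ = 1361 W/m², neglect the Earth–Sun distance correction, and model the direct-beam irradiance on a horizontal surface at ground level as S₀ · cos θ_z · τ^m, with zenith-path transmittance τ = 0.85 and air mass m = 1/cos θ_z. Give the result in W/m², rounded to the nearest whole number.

576 W/m²

Hour angle H = 15° × (9.25 − 12) = -41.25°.
cos θ_z = sin φ sin δ + cos φ cos δ cos H = (-0.7782)(-0.1236) + (0.6280)(0.9923)(0.7518) = 0.5647.
Air mass m = 1/cos θ_z = 1/0.5647 = 1.771; τ^m = 0.85^1.771 = 0.7499.
Surface direct beam = 1361 × 0.5647 × 0.7499 = 576.34 W/m².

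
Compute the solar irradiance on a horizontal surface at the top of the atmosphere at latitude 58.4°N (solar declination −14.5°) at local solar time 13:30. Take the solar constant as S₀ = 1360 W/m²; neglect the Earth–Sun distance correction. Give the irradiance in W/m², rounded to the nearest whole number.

Hour angle H = 15° × (13.5 − 12) = 22.50°.
cos θ_z = sin φ sin δ + cos φ cos δ cos H = (0.8517)(-0.2504) + (0.5240)(0.9681)(0.9239) = 0.2554.
Top-of-atmosphere irradiance = S₀ cos θ_z = 1360 × 0.2554 = 347.34 W/m².

347 W/m²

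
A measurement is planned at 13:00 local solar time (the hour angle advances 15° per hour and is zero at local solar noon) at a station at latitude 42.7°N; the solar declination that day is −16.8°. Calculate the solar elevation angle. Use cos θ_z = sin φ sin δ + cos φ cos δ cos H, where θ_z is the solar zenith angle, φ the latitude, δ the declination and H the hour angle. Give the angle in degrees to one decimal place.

Hour angle H = 15° × (13 − 12) = 15.00°.
With φ = 42.7°, δ = -16.8°, H = 15.00°: sin φ sin δ = -0.1960, cos φ cos δ cos H = 0.6796, so cos θ_z = 0.4836.
θ_z = arccos(0.4836) = 61.08°, so the elevation is 90° − 61.08° = 28.92°.

28.9°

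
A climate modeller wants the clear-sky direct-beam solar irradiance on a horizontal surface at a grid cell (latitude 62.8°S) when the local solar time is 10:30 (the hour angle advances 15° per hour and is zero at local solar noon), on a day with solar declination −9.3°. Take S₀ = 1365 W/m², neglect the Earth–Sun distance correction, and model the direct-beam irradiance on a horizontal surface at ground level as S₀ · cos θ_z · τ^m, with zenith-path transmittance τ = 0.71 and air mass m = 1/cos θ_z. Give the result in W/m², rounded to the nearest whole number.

415 W/m²

Hour angle H = 15° × (10.5 − 12) = -22.50°.
cos θ_z = sin φ sin δ + cos φ cos δ cos H = (-0.8894)(-0.1616) + (0.4571)(0.9869)(0.9239) = 0.5605.
Air mass m = 1/cos θ_z = 1/0.5605 = 1.784; τ^m = 0.71^1.784 = 0.5428.
Surface direct beam = 1365 × 0.5605 × 0.5428 = 415.29 W/m².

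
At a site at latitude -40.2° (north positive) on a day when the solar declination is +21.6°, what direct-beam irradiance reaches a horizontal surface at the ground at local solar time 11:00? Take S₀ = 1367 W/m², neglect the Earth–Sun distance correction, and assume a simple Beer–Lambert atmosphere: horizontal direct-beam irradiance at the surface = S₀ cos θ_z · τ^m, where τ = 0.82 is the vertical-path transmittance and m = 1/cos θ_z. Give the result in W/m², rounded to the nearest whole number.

Hour angle H = 15° × (11 − 12) = -15.00°.
cos θ_z = sin(-40.2°) sin(21.6°) + cos(-40.2°) cos(21.6°) cos(-15.00°) = -0.2376 + 0.6860 = 0.4484.
Air mass m = 1/cos θ_z = 1/0.4484 = 2.230; τ^m = 0.82^2.230 = 0.6424.
Surface direct beam = 1367 × 0.4484 × 0.6424 = 393.77 W/m².

394 W/m²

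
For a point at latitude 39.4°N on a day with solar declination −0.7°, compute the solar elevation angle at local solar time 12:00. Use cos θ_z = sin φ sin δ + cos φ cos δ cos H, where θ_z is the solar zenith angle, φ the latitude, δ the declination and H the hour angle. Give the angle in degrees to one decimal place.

Hour angle H = 15° × (12 − 12) = 0.00°.
With φ = 39.4°, δ = -0.7°, H = 0.00°: sin φ sin δ = -0.0078, cos φ cos δ cos H = 0.7727, so cos θ_z = 0.7649.
θ_z = arccos(0.7649) = 40.10°, so the elevation is 90° − 40.10° = 49.90°.

49.9°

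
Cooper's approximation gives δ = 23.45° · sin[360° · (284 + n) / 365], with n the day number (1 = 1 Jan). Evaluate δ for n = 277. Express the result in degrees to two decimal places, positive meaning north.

360 × (284 + 277) / 365 = 553.315°; sin(553.315°) = -0.2303.
δ = 23.45 × -0.2303 = -5.401° ≈ -5.40°.

-5.40°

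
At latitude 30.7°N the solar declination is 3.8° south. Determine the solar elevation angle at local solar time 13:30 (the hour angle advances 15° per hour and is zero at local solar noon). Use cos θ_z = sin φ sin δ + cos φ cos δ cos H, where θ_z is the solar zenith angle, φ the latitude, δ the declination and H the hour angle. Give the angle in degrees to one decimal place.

Hour angle H = 15° × (13.5 − 12) = 22.50°.
cos θ_z = sin φ sin δ + cos φ cos δ cos H = (0.5105)(-0.0663) + (0.8599)(0.9978)(0.9239) = 0.7589.
θ_z = arccos(0.7589) = 40.63°, so the elevation is 90° − 40.63° = 49.37°.

49.4°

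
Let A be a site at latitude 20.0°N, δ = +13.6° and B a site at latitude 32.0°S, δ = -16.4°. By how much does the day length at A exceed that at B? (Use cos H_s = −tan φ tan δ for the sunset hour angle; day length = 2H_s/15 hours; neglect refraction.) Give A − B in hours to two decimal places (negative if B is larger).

-0.74 h

A: H_s = arccos(−tan 20.0° · tan 13.6°) = 95.05°, so 2H_s/15 = 12.6733 h.
B: H_s = arccos(−tan -32.0° · tan -16.4°) = 100.60°, so 2H_s/15 = 13.4133 h.
A − B = 12.6733 − 13.4133 = -0.7400 h.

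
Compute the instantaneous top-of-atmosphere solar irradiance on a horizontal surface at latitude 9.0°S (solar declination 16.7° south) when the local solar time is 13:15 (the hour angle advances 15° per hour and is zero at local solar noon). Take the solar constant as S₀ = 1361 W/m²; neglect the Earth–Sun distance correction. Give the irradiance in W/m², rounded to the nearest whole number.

1280 W/m²

Hour angle H = 15° × (13.25 − 12) = 18.75°.
cos θ_z = sin φ sin δ + cos φ cos δ cos H = (-0.1564)(-0.2874) + (0.9877)(0.9578)(0.9469) = 0.9407.
Top-of-atmosphere irradiance = S₀ cos θ_z = 1361 × 0.9407 = 1280.29 W/m².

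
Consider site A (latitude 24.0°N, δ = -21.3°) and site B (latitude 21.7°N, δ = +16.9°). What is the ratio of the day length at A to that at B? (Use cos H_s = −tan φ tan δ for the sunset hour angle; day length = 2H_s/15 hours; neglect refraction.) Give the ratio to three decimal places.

0.825

A: H_s = arccos(−tan 24.0° · tan -21.3°) = 80.00°, so 2H_s/15 = 10.6667 h.
B: H_s = arccos(−tan 21.7° · tan 16.9°) = 96.94°, so 2H_s/15 = 12.9253 h.
Ratio A/B = 10.6667 / 12.9253 = 0.8253.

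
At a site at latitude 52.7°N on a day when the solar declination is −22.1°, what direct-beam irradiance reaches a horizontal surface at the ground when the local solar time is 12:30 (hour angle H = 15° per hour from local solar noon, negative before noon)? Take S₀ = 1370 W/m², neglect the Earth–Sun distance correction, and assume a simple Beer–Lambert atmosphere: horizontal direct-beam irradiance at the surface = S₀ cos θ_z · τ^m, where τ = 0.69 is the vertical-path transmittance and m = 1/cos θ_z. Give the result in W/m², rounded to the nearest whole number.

Hour angle H = 15° × (12.5 − 12) = 7.50°.
With φ = 52.7°, δ = -22.1°, H = 7.50°: sin φ sin δ = -0.2993, cos φ cos δ cos H = 0.5567, so cos θ_z = 0.2574.
Air mass m = 1/cos θ_z = 1/0.2574 = 3.885; τ^m = 0.69^3.885 = 0.2366.
Surface direct beam = 1370 × 0.2574 × 0.2366 = 83.43 W/m².

83 W/m²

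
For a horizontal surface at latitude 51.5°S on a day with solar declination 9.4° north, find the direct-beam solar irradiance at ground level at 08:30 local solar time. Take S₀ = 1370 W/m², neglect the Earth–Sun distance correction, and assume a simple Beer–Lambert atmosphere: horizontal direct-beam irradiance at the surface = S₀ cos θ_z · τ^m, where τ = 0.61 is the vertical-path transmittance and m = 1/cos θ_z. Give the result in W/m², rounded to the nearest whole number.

Hour angle H = 15° × (8.5 − 12) = -52.50°.
cos θ_z = sin(-51.5°) sin(9.4°) + cos(-51.5°) cos(9.4°) cos(-52.50°) = -0.1278 + 0.3739 = 0.2461.
Air mass m = 1/cos θ_z = 1/0.2461 = 4.063; τ^m = 0.61^4.063 = 0.1342.
Surface direct beam = 1370 × 0.2461 × 0.1342 = 45.25 W/m².

45 W/m²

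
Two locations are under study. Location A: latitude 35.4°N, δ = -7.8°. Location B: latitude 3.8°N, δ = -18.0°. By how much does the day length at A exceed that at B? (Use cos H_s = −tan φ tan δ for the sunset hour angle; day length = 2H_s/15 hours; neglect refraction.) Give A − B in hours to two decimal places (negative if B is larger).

-0.58 h

A: H_s = arccos(−tan 35.4° · tan -7.8°) = 84.41°, so 2H_s/15 = 11.2547 h.
B: H_s = arccos(−tan 3.8° · tan -18.0°) = 88.76°, so 2H_s/15 = 11.8347 h.
A − B = 11.2547 − 11.8347 = -0.5800 h.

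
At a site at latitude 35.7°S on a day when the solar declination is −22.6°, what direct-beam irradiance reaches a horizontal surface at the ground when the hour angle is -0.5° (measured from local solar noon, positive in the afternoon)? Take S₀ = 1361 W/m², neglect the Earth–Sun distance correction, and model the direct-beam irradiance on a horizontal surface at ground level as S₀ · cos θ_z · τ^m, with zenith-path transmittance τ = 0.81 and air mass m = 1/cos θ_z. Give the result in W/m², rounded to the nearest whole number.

cos θ_z = sin φ sin δ + cos φ cos δ cos H = (-0.5835)(-0.3843) + (0.8121)(0.9232)(1.0000) = 0.9740.
Air mass m = 1/cos θ_z = 1/0.9740 = 1.027; τ^m = 0.81^1.027 = 0.8054.
Surface direct beam = 1361 × 0.9740 × 0.8054 = 1067.65 W/m².

1068 W/m²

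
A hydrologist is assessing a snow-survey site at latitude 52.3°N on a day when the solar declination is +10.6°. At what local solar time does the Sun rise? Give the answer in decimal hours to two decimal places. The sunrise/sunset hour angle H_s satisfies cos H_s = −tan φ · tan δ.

The sunset hour angle satisfies cos H_s = −tan φ tan δ = -0.2421, giving H_s = 104.01°.
Sunrise is at 12 − H_s/15 = 12 − 6.934 = 5.066 h local solar time.

5.07 h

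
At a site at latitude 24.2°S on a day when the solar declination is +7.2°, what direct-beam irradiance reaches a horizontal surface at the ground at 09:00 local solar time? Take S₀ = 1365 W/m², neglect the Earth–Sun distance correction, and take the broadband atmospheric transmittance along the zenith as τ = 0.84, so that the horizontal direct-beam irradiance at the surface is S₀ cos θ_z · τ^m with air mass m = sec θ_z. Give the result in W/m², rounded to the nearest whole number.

Hour angle H = 15° × (9 − 12) = -45.00°.
cos θ_z = sin(-24.2°) sin(7.2°) + cos(-24.2°) cos(7.2°) cos(-45.00°) = -0.0514 + 0.6399 = 0.5885.
Air mass m = 1/cos θ_z = 1/0.5885 = 1.699; τ^m = 0.84^1.699 = 0.7436.
Surface direct beam = 1365 × 0.5885 × 0.7436 = 597.34 W/m².

597 W/m²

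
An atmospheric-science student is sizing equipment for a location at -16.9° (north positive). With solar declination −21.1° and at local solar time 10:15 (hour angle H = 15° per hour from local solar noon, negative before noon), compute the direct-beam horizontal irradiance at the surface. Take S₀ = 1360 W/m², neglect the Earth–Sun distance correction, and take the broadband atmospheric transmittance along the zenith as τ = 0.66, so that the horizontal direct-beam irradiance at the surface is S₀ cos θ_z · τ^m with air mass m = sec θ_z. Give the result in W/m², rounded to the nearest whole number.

Hour angle H = 15° × (10.25 − 12) = -26.25°.
cos θ_z = sin(-16.9°) sin(-21.1°) + cos(-16.9°) cos(-21.1°) cos(-26.25°) = 0.1047 + 0.8006 = 0.9053.
Air mass m = 1/cos θ_z = 1/0.9053 = 1.105; τ^m = 0.66^1.105 = 0.6318.
Surface direct beam = 1360 × 0.9053 × 0.6318 = 777.88 W/m².

778 W/m²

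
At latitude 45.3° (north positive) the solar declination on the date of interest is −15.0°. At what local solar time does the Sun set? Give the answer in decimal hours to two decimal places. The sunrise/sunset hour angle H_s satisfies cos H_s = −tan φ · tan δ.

The sunset hour angle satisfies cos H_s = −tan φ tan δ = 0.2708, giving H_s = 74.29°.
Sunset is at 12 + H_s/15 = 12 + 4.953 = 16.953 h local solar time.

16.95 h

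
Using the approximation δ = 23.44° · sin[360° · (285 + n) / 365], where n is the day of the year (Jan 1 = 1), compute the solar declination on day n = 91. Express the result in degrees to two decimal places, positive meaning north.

+4.41°

360 × (285 + 91) / 365 = 370.849°; sin(370.849°) = 0.1882.
δ = 23.44 × 0.1882 = 4.411° ≈ +4.41°.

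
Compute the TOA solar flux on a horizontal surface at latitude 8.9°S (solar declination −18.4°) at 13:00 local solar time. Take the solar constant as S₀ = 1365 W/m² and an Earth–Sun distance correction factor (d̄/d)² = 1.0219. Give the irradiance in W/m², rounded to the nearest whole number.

1331 W/m²

Hour angle H = 15° × (13 − 12) = 15.00°.
cos θ_z = sin(-8.9°) sin(-18.4°) + cos(-8.9°) cos(-18.4°) cos(15.00°) = 0.0488 + 0.9055 = 0.9543.
Top-of-atmosphere irradiance = S₀ (d̄/d)² cos θ_z = 1365 × 1.0219 × 0.9543 = 1331.15 W/m².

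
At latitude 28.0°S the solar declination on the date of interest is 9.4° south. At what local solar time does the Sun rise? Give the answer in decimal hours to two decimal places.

cos H_s = −tan(-28.0°) · tan(-9.4°) = -0.0880, so H_s = arccos(-0.0880) = 95.05°.
Sunrise is at 12 − H_s/15 = 12 − 6.337 = 5.663 h local solar time.

5.66 h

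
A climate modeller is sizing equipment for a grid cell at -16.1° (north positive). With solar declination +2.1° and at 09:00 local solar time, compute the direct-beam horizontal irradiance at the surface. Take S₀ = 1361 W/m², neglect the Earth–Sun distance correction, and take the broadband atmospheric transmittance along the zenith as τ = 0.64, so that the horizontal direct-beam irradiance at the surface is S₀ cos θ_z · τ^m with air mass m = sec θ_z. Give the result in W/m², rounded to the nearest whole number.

Hour angle H = 15° × (9 − 12) = -45.00°.
cos θ_z = sin φ sin δ + cos φ cos δ cos H = (-0.2773)(0.0366) + (0.9608)(0.9993)(0.7071) = 0.6688.
Air mass m = 1/cos θ_z = 1/0.6688 = 1.495; τ^m = 0.64^1.495 = 0.5131.
Surface direct beam = 1361 × 0.6688 × 0.5131 = 467.04 W/m².

467 W/m²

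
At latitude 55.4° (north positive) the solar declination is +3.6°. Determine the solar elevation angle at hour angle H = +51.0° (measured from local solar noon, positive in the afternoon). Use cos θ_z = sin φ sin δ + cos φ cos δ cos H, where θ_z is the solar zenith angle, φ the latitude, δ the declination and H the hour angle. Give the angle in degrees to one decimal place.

24.1°

cos θ_z = sin(55.4°) sin(3.6°) + cos(55.4°) cos(3.6°) cos(51.00°) = 0.0517 + 0.3567 = 0.4084.
θ_z = arccos(0.4084) = 65.90°, so the elevation is 90° − 65.90° = 24.10°.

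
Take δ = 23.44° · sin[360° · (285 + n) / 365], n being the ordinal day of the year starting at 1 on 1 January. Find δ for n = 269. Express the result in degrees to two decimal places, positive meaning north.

360 × (285 + 269) / 365 = 546.411°; sin(546.411°) = -0.1117.
δ = 23.44 × -0.1117 = -2.618° ≈ -2.62°.

-2.62°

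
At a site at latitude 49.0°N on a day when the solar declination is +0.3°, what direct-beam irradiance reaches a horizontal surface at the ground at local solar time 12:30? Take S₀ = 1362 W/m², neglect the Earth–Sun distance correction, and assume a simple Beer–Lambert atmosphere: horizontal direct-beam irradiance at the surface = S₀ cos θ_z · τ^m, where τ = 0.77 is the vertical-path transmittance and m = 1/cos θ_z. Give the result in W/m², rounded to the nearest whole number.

Hour angle H = 15° × (12.5 − 12) = 7.50°.
With φ = 49.0°, δ = 0.3°, H = 7.50°: sin φ sin δ = 0.0040, cos φ cos δ cos H = 0.6504, so cos θ_z = 0.6544.
Air mass m = 1/cos θ_z = 1/0.6544 = 1.528; τ^m = 0.77^1.528 = 0.6707.
Surface direct beam = 1362 × 0.6544 × 0.6707 = 597.79 W/m².

598 W/m²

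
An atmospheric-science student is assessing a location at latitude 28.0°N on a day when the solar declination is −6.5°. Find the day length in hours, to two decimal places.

The sunset hour angle satisfies cos H_s = −tan φ tan δ = 0.0606, giving H_s = 86.53°.
Day length = 2 H_s / 15° h⁻¹ = 173.06° / 15 = 11.537 h.

11.54 hours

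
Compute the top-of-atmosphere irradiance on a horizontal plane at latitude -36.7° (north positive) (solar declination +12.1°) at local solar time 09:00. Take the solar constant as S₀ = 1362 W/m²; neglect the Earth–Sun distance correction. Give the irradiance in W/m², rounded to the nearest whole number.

Hour angle H = 15° × (9 − 12) = -45.00°.
With φ = -36.7°, δ = 12.1°, H = -45.00°: sin φ sin δ = -0.1253, cos φ cos δ cos H = 0.5543, so cos θ_z = 0.4290.
Top-of-atmosphere irradiance = S₀ cos θ_z = 1362 × 0.4290 = 584.30 W/m².

584 W/m²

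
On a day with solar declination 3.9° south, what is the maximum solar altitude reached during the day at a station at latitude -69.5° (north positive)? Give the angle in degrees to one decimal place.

24.4°

At local solar noon the hour angle is zero, so the elevation is 90° − |φ − δ| = 90° − |-69.5° − (-3.9°)| = 90° − 65.6° = 24.4°.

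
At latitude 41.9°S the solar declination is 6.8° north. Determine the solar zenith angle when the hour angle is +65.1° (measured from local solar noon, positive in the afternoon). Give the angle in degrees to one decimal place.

76.6°

cos θ_z = sin φ sin δ + cos φ cos δ cos H = (-0.6678)(0.1184) + (0.7443)(0.9930)(0.4210) = 0.2321.
θ_z = arccos(0.2321) = 76.58°.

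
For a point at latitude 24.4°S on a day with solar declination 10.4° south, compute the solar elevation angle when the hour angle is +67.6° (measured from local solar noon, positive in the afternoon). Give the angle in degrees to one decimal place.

cos θ_z = sin φ sin δ + cos φ cos δ cos H = (-0.4131)(-0.1805) + (0.9107)(0.9836)(0.3811) = 0.4159.
θ_z = arccos(0.4159) = 65.42°, so the elevation is 90° − 65.42° = 24.58°.

24.6°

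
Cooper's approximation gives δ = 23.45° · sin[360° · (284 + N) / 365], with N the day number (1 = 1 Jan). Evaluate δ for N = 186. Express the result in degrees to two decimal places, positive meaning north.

+22.80°

360 × (284 + 186) / 365 = 463.562°; sin(463.562°) = 0.9721.
δ = 23.45 × 0.9721 = 22.796° ≈ +22.80°.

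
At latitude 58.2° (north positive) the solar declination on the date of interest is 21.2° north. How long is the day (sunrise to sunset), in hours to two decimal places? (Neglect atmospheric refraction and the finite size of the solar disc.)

17.16 hours

cos H_s = −tan(58.2°) · tan(21.2°) = -0.6256, so H_s = arccos(-0.6256) = 128.73°.
Day length = 2 H_s / 15° h⁻¹ = 257.46° / 15 = 17.164 h.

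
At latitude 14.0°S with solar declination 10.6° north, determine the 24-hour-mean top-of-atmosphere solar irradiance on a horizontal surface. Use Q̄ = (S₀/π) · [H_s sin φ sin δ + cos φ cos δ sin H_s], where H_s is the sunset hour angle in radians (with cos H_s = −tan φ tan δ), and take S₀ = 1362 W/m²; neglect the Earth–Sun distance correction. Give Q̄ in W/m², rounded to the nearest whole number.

384 W/m²

−tan φ tan δ = −(-0.2493)(0.1871) = 0.0466; H_s = arccos(0.0466) = 87.33°. In radians, H_s = 1.5242.
H_s sin φ sin δ = 1.5242 × -0.2419 × 0.1840 = -0.0678.
cos φ cos δ sin H_s = 0.9703 × 0.9829 × 0.9989 = 0.9527.
Q̄ = (1362/π) × (-0.0678 + 0.9527) = 433.54 × 0.8849 = 383.64 W/m².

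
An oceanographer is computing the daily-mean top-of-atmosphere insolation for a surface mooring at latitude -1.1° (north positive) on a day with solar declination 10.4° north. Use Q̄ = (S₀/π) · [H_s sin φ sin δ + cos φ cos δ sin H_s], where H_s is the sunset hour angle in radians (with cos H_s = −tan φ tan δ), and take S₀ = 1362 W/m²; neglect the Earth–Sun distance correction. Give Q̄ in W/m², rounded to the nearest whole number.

424 W/m²

−tan φ tan δ = −(-0.0192)(0.1835) = 0.0035; H_s = arccos(0.0035) = 89.80°. In radians, H_s = 1.5673.
H_s sin φ sin δ = 1.5673 × -0.0192 × 0.1805 = -0.0054.
cos φ cos δ sin H_s = 0.9998 × 0.9836 × 1.0000 = 0.9834.
Q̄ = (1362/π) × (-0.0054 + 0.9834) = 433.54 × 0.9780 = 424.00 W/m².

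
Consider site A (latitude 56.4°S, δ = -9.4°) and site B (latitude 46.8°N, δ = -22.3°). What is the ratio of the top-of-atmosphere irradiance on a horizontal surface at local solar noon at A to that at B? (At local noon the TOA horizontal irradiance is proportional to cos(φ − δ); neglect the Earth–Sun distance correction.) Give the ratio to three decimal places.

1.912

A: cos θ_z = cos(-56.4° − (-9.4°)) = 0.6820.
B: cos θ_z = cos(46.8° − (-22.3°)) = 0.3567.
Ratio A/B = 0.6820 / 0.3567 = 1.9120.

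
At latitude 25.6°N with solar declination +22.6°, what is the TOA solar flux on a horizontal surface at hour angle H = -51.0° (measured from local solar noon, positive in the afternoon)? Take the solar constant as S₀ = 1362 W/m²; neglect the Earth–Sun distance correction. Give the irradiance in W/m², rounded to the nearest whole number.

With φ = 25.6°, δ = 22.6°, H = -51.00°: sin φ sin δ = 0.1660, cos φ cos δ cos H = 0.5240, so cos θ_z = 0.6900.
Top-of-atmosphere irradiance = S₀ cos θ_z = 1362 × 0.6900 = 939.78 W/m².

940 W/m²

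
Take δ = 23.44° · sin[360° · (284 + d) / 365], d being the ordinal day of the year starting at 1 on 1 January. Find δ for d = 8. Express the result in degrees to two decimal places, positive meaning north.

360 × (284 + 8) / 365 = 288.000°; sin(288.000°) = -0.9511.
δ = 23.44 × -0.9511 = -22.294° ≈ -22.29°.

-22.29°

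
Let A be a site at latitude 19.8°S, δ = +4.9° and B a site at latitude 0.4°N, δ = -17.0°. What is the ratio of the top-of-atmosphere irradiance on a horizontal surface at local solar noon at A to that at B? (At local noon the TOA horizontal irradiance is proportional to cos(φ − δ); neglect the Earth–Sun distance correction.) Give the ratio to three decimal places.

0.952

A: cos θ_z = cos(-19.8° − (4.9°)) = 0.9085.
B: cos θ_z = cos(0.4° − (-17.0°)) = 0.9542.
Ratio A/B = 0.9085 / 0.9542 = 0.9521.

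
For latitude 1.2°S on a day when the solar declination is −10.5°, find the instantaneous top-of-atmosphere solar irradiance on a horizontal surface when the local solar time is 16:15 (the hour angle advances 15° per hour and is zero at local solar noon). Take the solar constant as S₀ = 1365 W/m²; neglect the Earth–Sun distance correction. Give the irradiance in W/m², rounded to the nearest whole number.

Hour angle H = 15° × (16.25 − 12) = 63.75°.
With φ = -1.2°, δ = -10.5°, H = 63.75°: sin φ sin δ = 0.0038, cos φ cos δ cos H = 0.4348, so cos θ_z = 0.4386.
Top-of-atmosphere irradiance = S₀ cos θ_z = 1365 × 0.4386 = 598.69 W/m².

599 W/m²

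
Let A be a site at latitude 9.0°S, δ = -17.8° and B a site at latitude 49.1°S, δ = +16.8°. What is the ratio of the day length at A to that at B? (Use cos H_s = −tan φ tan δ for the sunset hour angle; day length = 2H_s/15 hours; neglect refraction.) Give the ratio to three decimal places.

A: H_s = arccos(−tan -9.0° · tan -17.8°) = 92.91°, so 2H_s/15 = 12.3880 h.
B: H_s = arccos(−tan -49.1° · tan 16.8°) = 69.60°, so 2H_s/15 = 9.2800 h.
Ratio A/B = 12.3880 / 9.2800 = 1.3349.

1.335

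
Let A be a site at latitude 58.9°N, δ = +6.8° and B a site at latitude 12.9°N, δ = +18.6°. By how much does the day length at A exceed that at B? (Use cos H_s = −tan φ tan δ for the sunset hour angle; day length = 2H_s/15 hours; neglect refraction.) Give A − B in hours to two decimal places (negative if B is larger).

A: H_s = arccos(−tan 58.9° · tan 6.8°) = 101.40°, so 2H_s/15 = 13.5200 h.
B: H_s = arccos(−tan 12.9° · tan 18.6°) = 94.42°, so 2H_s/15 = 12.5893 h.
A − B = 13.5200 − 12.5893 = 0.9307 h.

+0.93 h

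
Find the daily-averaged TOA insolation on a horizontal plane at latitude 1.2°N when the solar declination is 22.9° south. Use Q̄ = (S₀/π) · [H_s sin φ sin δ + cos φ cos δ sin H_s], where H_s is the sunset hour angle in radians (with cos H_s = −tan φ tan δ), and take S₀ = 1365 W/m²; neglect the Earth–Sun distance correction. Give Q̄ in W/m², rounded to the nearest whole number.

cos H_s = −tan(1.2°) · tan(-22.9°) = 0.0088, so H_s = arccos(0.0088) = 89.50°. In radians, H_s = 1.5621.
H_s sin φ sin δ = 1.5621 × 0.0209 × -0.3891 = -0.0127.
cos φ cos δ sin H_s = 0.9998 × 0.9212 × 1.0000 = 0.9210.
Q̄ = (1365/π) × (-0.0127 + 0.9210) = 434.49 × 0.9083 = 394.65 W/m².

395 W/m²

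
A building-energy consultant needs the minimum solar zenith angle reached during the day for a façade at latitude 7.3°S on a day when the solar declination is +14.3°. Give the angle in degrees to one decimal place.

21.6°

At local solar noon the hour angle is zero, so the zenith angle is |φ − δ| = |-7.3° − (14.3°)| = 21.6°.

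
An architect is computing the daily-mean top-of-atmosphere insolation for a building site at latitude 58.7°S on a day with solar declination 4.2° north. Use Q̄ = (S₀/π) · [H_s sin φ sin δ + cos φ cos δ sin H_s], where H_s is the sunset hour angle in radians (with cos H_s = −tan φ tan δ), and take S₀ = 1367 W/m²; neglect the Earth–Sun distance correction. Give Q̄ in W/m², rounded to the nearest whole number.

cos H_s = −tan(-58.7°) · tan(4.2°) = 0.1208, so H_s = arccos(0.1208) = 83.06°. In radians, H_s = 1.4497.
H_s sin φ sin δ = 1.4497 × -0.8545 × 0.0732 = -0.0907.
cos φ cos δ sin H_s = 0.5195 × 0.9973 × 0.9927 = 0.5143.
Q̄ = (1367/π) × (-0.0907 + 0.5143) = 435.13 × 0.4236 = 184.32 W/m².

184 W/m²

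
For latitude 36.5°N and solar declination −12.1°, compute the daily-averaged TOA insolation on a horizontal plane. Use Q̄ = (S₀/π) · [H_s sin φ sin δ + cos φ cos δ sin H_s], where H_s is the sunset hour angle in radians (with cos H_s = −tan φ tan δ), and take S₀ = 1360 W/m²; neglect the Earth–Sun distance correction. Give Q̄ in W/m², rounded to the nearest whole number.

cos H_s = −tan(36.5°) · tan(-12.1°) = 0.1586, so H_s = arccos(0.1586) = 80.87°. In radians, H_s = 1.4114.
H_s sin φ sin δ = 1.4114 × 0.5948 × -0.2096 = -0.1760.
cos φ cos δ sin H_s = 0.8039 × 0.9778 × 0.9873 = 0.7761.
Q̄ = (1360/π) × (-0.1760 + 0.7761) = 432.90 × 0.6001 = 259.78 W/m².

260 W/m²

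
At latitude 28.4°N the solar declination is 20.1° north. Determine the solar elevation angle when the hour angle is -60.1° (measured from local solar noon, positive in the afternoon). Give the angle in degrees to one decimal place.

35.1°

With φ = 28.4°, δ = 20.1°, H = -60.10°: sin φ sin δ = 0.1635, cos φ cos δ cos H = 0.4118, so cos θ_z = 0.5753.
θ_z = arccos(0.5753) = 54.88°, so the elevation is 90° − 54.88° = 35.12°.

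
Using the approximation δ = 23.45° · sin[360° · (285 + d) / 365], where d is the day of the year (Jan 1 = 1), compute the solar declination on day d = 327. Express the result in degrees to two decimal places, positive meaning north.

-21.01°

360 × (285 + 327) / 365 = 603.616°; sin(603.616°) = -0.8958.
δ = 23.45 × -0.8958 = -21.007° ≈ -21.01°.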